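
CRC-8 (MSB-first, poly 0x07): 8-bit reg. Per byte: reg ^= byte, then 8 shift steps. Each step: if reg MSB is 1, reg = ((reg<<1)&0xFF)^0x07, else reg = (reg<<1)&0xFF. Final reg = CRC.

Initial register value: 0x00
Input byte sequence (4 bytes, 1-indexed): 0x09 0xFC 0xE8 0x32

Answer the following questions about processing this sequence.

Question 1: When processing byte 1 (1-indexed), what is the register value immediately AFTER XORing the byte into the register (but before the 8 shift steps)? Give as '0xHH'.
Register before byte 1: 0x00
Byte 1: 0x09
0x00 XOR 0x09 = 0x09

Answer: 0x09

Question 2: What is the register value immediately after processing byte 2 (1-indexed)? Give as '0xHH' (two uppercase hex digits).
After byte 1 (0x09): reg=0x3F
After byte 2 (0xFC): reg=0x47

Answer: 0x47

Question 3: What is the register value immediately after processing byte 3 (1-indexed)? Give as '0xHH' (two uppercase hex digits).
After byte 1 (0x09): reg=0x3F
After byte 2 (0xFC): reg=0x47
After byte 3 (0xE8): reg=0x44

Answer: 0x44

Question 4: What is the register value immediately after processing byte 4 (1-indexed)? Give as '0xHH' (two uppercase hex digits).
After byte 1 (0x09): reg=0x3F
After byte 2 (0xFC): reg=0x47
After byte 3 (0xE8): reg=0x44
After byte 4 (0x32): reg=0x45

Answer: 0x45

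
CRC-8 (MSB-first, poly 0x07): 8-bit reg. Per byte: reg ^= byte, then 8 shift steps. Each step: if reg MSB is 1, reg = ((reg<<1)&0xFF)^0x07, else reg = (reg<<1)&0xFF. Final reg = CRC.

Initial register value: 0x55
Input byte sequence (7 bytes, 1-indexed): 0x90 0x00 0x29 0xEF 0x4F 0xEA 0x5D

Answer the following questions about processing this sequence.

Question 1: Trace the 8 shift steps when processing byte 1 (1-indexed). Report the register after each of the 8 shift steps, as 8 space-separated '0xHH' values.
Register before byte 1: 0x55
After XOR with byte 0x90: 0xC5

Answer: 0x8D 0x1D 0x3A 0x74 0xE8 0xD7 0xA9 0x55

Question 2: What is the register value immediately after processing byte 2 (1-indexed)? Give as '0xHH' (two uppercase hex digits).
Answer: 0xAC

Derivation:
After byte 1 (0x90): reg=0x55
After byte 2 (0x00): reg=0xAC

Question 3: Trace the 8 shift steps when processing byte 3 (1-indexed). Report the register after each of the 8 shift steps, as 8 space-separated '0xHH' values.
After byte 1 (0x90): reg=0x55
After byte 2 (0x00): reg=0xAC
Register before byte 3: 0xAC
After XOR with byte 0x29: 0x85

Answer: 0x0D 0x1A 0x34 0x68 0xD0 0xA7 0x49 0x92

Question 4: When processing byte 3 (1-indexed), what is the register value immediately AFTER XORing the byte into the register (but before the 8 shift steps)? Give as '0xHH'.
Register before byte 3: 0xAC
Byte 3: 0x29
0xAC XOR 0x29 = 0x85

Answer: 0x85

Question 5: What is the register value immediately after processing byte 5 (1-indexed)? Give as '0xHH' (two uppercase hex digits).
After byte 1 (0x90): reg=0x55
After byte 2 (0x00): reg=0xAC
After byte 3 (0x29): reg=0x92
After byte 4 (0xEF): reg=0x74
After byte 5 (0x4F): reg=0xA1

Answer: 0xA1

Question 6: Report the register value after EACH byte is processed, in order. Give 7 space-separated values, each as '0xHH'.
0x55 0xAC 0x92 0x74 0xA1 0xF6 0x58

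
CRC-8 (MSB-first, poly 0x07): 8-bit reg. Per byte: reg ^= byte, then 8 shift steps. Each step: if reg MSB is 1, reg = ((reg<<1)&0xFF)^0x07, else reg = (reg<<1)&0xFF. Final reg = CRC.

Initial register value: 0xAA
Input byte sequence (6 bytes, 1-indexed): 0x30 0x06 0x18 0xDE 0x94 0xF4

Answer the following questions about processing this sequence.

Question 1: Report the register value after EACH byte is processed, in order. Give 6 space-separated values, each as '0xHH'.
0xCF 0x71 0x18 0x5C 0x76 0x87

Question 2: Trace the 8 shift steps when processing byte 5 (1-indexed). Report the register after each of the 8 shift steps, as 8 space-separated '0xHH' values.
After byte 1 (0x30): reg=0xCF
After byte 2 (0x06): reg=0x71
After byte 3 (0x18): reg=0x18
After byte 4 (0xDE): reg=0x5C
Register before byte 5: 0x5C
After XOR with byte 0x94: 0xC8

Answer: 0x97 0x29 0x52 0xA4 0x4F 0x9E 0x3B 0x76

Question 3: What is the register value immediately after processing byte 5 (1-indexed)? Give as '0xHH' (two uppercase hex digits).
After byte 1 (0x30): reg=0xCF
After byte 2 (0x06): reg=0x71
After byte 3 (0x18): reg=0x18
After byte 4 (0xDE): reg=0x5C
After byte 5 (0x94): reg=0x76

Answer: 0x76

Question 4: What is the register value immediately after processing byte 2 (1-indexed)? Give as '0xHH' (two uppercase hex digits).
Answer: 0x71

Derivation:
After byte 1 (0x30): reg=0xCF
After byte 2 (0x06): reg=0x71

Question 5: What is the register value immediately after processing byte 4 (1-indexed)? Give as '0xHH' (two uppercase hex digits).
After byte 1 (0x30): reg=0xCF
After byte 2 (0x06): reg=0x71
After byte 3 (0x18): reg=0x18
After byte 4 (0xDE): reg=0x5C

Answer: 0x5C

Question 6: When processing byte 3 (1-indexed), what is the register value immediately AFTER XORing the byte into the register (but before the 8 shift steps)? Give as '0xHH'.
Answer: 0x69

Derivation:
Register before byte 3: 0x71
Byte 3: 0x18
0x71 XOR 0x18 = 0x69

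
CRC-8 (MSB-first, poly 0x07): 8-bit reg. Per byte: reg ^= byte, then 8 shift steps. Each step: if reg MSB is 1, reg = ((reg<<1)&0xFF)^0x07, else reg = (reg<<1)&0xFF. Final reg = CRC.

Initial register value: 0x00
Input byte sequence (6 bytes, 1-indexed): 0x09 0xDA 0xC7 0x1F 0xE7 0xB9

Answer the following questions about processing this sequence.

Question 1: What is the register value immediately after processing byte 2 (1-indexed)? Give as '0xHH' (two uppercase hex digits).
After byte 1 (0x09): reg=0x3F
After byte 2 (0xDA): reg=0xB5

Answer: 0xB5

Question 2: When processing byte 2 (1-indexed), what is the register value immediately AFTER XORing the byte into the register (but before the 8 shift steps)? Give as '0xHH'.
Register before byte 2: 0x3F
Byte 2: 0xDA
0x3F XOR 0xDA = 0xE5

Answer: 0xE5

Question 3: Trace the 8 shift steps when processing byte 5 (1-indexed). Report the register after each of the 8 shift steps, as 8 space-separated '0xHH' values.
After byte 1 (0x09): reg=0x3F
After byte 2 (0xDA): reg=0xB5
After byte 3 (0xC7): reg=0x59
After byte 4 (0x1F): reg=0xD5
Register before byte 5: 0xD5
After XOR with byte 0xE7: 0x32

Answer: 0x64 0xC8 0x97 0x29 0x52 0xA4 0x4F 0x9E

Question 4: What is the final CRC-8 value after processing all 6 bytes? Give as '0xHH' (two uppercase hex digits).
Answer: 0xF5

Derivation:
After byte 1 (0x09): reg=0x3F
After byte 2 (0xDA): reg=0xB5
After byte 3 (0xC7): reg=0x59
After byte 4 (0x1F): reg=0xD5
After byte 5 (0xE7): reg=0x9E
After byte 6 (0xB9): reg=0xF5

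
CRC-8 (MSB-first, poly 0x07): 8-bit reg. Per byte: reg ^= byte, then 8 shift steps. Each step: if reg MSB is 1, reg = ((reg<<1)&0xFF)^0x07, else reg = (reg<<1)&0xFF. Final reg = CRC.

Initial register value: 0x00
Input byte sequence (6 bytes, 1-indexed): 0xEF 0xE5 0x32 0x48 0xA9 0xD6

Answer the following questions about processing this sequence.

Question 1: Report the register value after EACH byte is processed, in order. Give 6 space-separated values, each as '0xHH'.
0x83 0x35 0x15 0x94 0xB3 0x3C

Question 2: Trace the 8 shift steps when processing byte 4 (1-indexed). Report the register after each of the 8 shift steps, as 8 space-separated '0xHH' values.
After byte 1 (0xEF): reg=0x83
After byte 2 (0xE5): reg=0x35
After byte 3 (0x32): reg=0x15
Register before byte 4: 0x15
After XOR with byte 0x48: 0x5D

Answer: 0xBA 0x73 0xE6 0xCB 0x91 0x25 0x4A 0x94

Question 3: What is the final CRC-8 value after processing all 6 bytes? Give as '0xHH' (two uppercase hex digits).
After byte 1 (0xEF): reg=0x83
After byte 2 (0xE5): reg=0x35
After byte 3 (0x32): reg=0x15
After byte 4 (0x48): reg=0x94
After byte 5 (0xA9): reg=0xB3
After byte 6 (0xD6): reg=0x3C

Answer: 0x3C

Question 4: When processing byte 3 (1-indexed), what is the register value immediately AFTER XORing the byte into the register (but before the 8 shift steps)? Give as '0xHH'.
Answer: 0x07

Derivation:
Register before byte 3: 0x35
Byte 3: 0x32
0x35 XOR 0x32 = 0x07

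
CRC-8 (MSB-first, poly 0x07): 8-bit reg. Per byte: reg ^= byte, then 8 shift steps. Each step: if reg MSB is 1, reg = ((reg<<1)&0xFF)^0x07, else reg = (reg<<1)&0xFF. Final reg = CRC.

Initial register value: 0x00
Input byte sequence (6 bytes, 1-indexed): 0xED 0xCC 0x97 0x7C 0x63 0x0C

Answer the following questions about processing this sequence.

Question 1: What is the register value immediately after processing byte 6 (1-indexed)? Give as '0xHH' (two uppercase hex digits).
After byte 1 (0xED): reg=0x8D
After byte 2 (0xCC): reg=0xC0
After byte 3 (0x97): reg=0xA2
After byte 4 (0x7C): reg=0x14
After byte 5 (0x63): reg=0x42
After byte 6 (0x0C): reg=0xED

Answer: 0xED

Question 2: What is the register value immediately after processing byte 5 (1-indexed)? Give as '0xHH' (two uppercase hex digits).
After byte 1 (0xED): reg=0x8D
After byte 2 (0xCC): reg=0xC0
After byte 3 (0x97): reg=0xA2
After byte 4 (0x7C): reg=0x14
After byte 5 (0x63): reg=0x42

Answer: 0x42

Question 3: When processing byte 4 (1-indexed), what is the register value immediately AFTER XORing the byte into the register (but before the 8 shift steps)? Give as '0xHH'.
Answer: 0xDE

Derivation:
Register before byte 4: 0xA2
Byte 4: 0x7C
0xA2 XOR 0x7C = 0xDE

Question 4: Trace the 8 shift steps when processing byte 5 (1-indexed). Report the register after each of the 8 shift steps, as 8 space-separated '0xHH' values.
Answer: 0xEE 0xDB 0xB1 0x65 0xCA 0x93 0x21 0x42

Derivation:
After byte 1 (0xED): reg=0x8D
After byte 2 (0xCC): reg=0xC0
After byte 3 (0x97): reg=0xA2
After byte 4 (0x7C): reg=0x14
Register before byte 5: 0x14
After XOR with byte 0x63: 0x77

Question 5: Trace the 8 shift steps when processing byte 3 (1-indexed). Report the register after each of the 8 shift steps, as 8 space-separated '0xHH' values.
After byte 1 (0xED): reg=0x8D
After byte 2 (0xCC): reg=0xC0
Register before byte 3: 0xC0
After XOR with byte 0x97: 0x57

Answer: 0xAE 0x5B 0xB6 0x6B 0xD6 0xAB 0x51 0xA2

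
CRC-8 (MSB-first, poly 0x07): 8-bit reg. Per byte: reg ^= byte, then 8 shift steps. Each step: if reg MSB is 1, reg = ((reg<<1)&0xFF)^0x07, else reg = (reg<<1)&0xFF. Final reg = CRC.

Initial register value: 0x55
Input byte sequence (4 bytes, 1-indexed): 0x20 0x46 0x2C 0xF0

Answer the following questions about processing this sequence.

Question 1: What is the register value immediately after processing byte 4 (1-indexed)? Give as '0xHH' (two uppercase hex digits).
After byte 1 (0x20): reg=0x4C
After byte 2 (0x46): reg=0x36
After byte 3 (0x2C): reg=0x46
After byte 4 (0xF0): reg=0x0B

Answer: 0x0B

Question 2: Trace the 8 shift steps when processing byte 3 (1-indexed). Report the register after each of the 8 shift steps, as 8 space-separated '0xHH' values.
Answer: 0x34 0x68 0xD0 0xA7 0x49 0x92 0x23 0x46

Derivation:
After byte 1 (0x20): reg=0x4C
After byte 2 (0x46): reg=0x36
Register before byte 3: 0x36
After XOR with byte 0x2C: 0x1A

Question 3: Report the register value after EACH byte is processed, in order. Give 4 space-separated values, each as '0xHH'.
0x4C 0x36 0x46 0x0B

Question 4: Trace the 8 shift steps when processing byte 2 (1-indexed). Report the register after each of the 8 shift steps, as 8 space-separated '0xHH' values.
Answer: 0x14 0x28 0x50 0xA0 0x47 0x8E 0x1B 0x36

Derivation:
After byte 1 (0x20): reg=0x4C
Register before byte 2: 0x4C
After XOR with byte 0x46: 0x0A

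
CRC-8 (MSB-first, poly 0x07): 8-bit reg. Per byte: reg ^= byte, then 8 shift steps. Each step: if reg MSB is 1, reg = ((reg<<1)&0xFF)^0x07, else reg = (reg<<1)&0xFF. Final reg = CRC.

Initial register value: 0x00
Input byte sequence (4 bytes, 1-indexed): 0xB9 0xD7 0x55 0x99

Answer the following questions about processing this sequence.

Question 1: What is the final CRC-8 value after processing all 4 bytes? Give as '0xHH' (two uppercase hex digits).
Answer: 0x8C

Derivation:
After byte 1 (0xB9): reg=0x26
After byte 2 (0xD7): reg=0xD9
After byte 3 (0x55): reg=0xAD
After byte 4 (0x99): reg=0x8C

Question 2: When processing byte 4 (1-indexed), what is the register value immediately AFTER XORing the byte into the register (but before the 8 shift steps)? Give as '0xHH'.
Register before byte 4: 0xAD
Byte 4: 0x99
0xAD XOR 0x99 = 0x34

Answer: 0x34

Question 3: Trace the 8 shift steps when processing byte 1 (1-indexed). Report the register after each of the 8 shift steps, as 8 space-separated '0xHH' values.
Register before byte 1: 0x00
After XOR with byte 0xB9: 0xB9

Answer: 0x75 0xEA 0xD3 0xA1 0x45 0x8A 0x13 0x26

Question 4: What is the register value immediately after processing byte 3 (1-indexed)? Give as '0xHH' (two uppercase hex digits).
After byte 1 (0xB9): reg=0x26
After byte 2 (0xD7): reg=0xD9
After byte 3 (0x55): reg=0xAD

Answer: 0xAD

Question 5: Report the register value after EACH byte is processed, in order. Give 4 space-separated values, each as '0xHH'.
0x26 0xD9 0xAD 0x8C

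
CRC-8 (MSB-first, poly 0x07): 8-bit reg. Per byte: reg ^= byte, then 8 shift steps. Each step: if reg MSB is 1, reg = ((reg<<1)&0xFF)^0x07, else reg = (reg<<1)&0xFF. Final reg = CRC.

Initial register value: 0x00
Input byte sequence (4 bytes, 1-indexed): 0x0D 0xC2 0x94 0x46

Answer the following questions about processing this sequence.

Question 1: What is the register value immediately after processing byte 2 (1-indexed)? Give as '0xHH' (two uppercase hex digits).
After byte 1 (0x0D): reg=0x23
After byte 2 (0xC2): reg=0xA9

Answer: 0xA9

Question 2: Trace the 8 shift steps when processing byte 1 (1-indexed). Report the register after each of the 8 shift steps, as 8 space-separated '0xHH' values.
Register before byte 1: 0x00
After XOR with byte 0x0D: 0x0D

Answer: 0x1A 0x34 0x68 0xD0 0xA7 0x49 0x92 0x23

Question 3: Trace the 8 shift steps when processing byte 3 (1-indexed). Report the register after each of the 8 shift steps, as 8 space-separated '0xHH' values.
After byte 1 (0x0D): reg=0x23
After byte 2 (0xC2): reg=0xA9
Register before byte 3: 0xA9
After XOR with byte 0x94: 0x3D

Answer: 0x7A 0xF4 0xEF 0xD9 0xB5 0x6D 0xDA 0xB3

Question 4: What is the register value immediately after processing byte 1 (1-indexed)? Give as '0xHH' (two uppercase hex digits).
After byte 1 (0x0D): reg=0x23

Answer: 0x23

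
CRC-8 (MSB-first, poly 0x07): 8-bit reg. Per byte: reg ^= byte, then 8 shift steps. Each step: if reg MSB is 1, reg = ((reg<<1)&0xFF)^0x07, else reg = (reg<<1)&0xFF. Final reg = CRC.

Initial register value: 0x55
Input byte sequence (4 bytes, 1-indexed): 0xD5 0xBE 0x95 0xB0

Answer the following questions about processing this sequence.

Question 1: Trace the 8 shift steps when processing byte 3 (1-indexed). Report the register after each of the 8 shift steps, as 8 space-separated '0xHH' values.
Answer: 0x20 0x40 0x80 0x07 0x0E 0x1C 0x38 0x70

Derivation:
After byte 1 (0xD5): reg=0x89
After byte 2 (0xBE): reg=0x85
Register before byte 3: 0x85
After XOR with byte 0x95: 0x10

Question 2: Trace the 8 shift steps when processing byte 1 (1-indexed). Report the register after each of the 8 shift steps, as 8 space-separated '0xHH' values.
Answer: 0x07 0x0E 0x1C 0x38 0x70 0xE0 0xC7 0x89

Derivation:
Register before byte 1: 0x55
After XOR with byte 0xD5: 0x80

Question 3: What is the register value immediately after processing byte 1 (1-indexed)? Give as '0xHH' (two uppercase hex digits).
Answer: 0x89

Derivation:
After byte 1 (0xD5): reg=0x89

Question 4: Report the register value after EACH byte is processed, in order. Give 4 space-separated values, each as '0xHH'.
0x89 0x85 0x70 0x4E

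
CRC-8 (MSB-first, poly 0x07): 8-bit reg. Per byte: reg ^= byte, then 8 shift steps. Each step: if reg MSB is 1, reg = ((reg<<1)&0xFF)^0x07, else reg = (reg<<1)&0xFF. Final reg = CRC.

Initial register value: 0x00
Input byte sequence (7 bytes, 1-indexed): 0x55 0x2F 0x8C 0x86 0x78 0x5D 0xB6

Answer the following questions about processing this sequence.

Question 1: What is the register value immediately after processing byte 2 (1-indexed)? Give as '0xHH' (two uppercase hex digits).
After byte 1 (0x55): reg=0xAC
After byte 2 (0x2F): reg=0x80

Answer: 0x80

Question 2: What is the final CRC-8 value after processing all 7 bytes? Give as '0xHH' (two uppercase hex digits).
After byte 1 (0x55): reg=0xAC
After byte 2 (0x2F): reg=0x80
After byte 3 (0x8C): reg=0x24
After byte 4 (0x86): reg=0x67
After byte 5 (0x78): reg=0x5D
After byte 6 (0x5D): reg=0x00
After byte 7 (0xB6): reg=0x0B

Answer: 0x0B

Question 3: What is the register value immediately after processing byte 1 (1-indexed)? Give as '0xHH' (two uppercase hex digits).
After byte 1 (0x55): reg=0xAC

Answer: 0xAC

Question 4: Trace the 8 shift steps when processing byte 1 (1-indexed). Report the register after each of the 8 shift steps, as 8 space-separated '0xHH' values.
Answer: 0xAA 0x53 0xA6 0x4B 0x96 0x2B 0x56 0xAC

Derivation:
Register before byte 1: 0x00
After XOR with byte 0x55: 0x55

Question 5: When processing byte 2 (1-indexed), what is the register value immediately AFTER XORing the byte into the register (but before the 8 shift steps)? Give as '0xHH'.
Register before byte 2: 0xAC
Byte 2: 0x2F
0xAC XOR 0x2F = 0x83

Answer: 0x83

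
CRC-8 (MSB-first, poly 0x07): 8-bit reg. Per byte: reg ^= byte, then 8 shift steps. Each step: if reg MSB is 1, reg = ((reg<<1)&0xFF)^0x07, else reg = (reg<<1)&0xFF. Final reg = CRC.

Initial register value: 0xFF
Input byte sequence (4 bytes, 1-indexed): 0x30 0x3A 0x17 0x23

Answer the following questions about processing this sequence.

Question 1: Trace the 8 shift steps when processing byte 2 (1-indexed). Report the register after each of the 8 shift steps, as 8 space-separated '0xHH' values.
Answer: 0xB2 0x63 0xC6 0x8B 0x11 0x22 0x44 0x88

Derivation:
After byte 1 (0x30): reg=0x63
Register before byte 2: 0x63
After XOR with byte 0x3A: 0x59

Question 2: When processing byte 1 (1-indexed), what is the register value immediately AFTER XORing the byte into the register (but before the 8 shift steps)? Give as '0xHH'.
Answer: 0xCF

Derivation:
Register before byte 1: 0xFF
Byte 1: 0x30
0xFF XOR 0x30 = 0xCF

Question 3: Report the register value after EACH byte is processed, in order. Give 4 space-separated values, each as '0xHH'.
0x63 0x88 0xD4 0xCB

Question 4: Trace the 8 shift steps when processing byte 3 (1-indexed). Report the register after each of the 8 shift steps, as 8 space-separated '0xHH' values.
Answer: 0x39 0x72 0xE4 0xCF 0x99 0x35 0x6A 0xD4

Derivation:
After byte 1 (0x30): reg=0x63
After byte 2 (0x3A): reg=0x88
Register before byte 3: 0x88
After XOR with byte 0x17: 0x9F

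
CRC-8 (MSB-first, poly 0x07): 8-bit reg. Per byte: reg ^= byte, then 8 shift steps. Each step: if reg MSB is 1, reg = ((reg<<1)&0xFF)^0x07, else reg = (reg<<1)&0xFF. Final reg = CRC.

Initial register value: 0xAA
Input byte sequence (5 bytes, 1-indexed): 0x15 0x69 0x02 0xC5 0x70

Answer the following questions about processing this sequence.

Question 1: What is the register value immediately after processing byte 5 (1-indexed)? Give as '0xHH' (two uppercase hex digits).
After byte 1 (0x15): reg=0x34
After byte 2 (0x69): reg=0x94
After byte 3 (0x02): reg=0xEB
After byte 4 (0xC5): reg=0xCA
After byte 5 (0x70): reg=0x2F

Answer: 0x2F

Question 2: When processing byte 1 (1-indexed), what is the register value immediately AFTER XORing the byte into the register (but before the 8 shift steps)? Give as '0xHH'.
Answer: 0xBF

Derivation:
Register before byte 1: 0xAA
Byte 1: 0x15
0xAA XOR 0x15 = 0xBF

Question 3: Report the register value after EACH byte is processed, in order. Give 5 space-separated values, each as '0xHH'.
0x34 0x94 0xEB 0xCA 0x2F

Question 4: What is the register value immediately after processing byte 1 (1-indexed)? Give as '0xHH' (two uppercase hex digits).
After byte 1 (0x15): reg=0x34

Answer: 0x34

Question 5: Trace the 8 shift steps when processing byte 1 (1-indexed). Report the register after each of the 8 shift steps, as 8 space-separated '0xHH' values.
Answer: 0x79 0xF2 0xE3 0xC1 0x85 0x0D 0x1A 0x34

Derivation:
Register before byte 1: 0xAA
After XOR with byte 0x15: 0xBF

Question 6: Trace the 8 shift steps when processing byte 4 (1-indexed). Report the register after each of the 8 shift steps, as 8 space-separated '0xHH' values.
After byte 1 (0x15): reg=0x34
After byte 2 (0x69): reg=0x94
After byte 3 (0x02): reg=0xEB
Register before byte 4: 0xEB
After XOR with byte 0xC5: 0x2E

Answer: 0x5C 0xB8 0x77 0xEE 0xDB 0xB1 0x65 0xCA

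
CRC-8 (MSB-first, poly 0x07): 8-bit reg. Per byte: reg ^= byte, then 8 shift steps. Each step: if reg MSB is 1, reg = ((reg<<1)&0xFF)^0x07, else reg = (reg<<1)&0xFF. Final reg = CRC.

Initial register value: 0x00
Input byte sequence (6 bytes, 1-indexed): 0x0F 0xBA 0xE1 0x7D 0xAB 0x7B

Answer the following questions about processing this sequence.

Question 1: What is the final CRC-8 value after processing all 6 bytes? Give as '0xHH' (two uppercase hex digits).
Answer: 0xE1

Derivation:
After byte 1 (0x0F): reg=0x2D
After byte 2 (0xBA): reg=0xEC
After byte 3 (0xE1): reg=0x23
After byte 4 (0x7D): reg=0x9D
After byte 5 (0xAB): reg=0x82
After byte 6 (0x7B): reg=0xE1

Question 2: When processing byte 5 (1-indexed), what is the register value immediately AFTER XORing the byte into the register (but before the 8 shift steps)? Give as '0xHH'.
Answer: 0x36

Derivation:
Register before byte 5: 0x9D
Byte 5: 0xAB
0x9D XOR 0xAB = 0x36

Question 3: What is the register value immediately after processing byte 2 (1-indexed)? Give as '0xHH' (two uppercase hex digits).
After byte 1 (0x0F): reg=0x2D
After byte 2 (0xBA): reg=0xEC

Answer: 0xEC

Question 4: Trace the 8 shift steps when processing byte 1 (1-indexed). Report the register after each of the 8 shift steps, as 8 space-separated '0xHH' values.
Register before byte 1: 0x00
After XOR with byte 0x0F: 0x0F

Answer: 0x1E 0x3C 0x78 0xF0 0xE7 0xC9 0x95 0x2D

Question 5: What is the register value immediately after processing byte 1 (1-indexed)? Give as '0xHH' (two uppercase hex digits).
After byte 1 (0x0F): reg=0x2D

Answer: 0x2D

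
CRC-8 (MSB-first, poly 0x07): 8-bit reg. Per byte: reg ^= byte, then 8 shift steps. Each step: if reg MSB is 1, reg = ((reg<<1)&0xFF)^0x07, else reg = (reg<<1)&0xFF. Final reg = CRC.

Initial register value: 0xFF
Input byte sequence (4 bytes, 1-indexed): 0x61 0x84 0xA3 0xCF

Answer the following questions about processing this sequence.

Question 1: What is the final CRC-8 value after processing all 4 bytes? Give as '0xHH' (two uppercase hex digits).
After byte 1 (0x61): reg=0xD3
After byte 2 (0x84): reg=0xA2
After byte 3 (0xA3): reg=0x07
After byte 4 (0xCF): reg=0x76

Answer: 0x76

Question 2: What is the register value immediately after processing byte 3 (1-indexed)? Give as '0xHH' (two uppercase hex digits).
After byte 1 (0x61): reg=0xD3
After byte 2 (0x84): reg=0xA2
After byte 3 (0xA3): reg=0x07

Answer: 0x07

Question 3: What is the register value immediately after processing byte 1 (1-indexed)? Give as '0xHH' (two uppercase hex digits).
Answer: 0xD3

Derivation:
After byte 1 (0x61): reg=0xD3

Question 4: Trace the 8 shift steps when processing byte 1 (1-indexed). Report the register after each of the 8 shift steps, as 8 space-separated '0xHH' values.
Register before byte 1: 0xFF
After XOR with byte 0x61: 0x9E

Answer: 0x3B 0x76 0xEC 0xDF 0xB9 0x75 0xEA 0xD3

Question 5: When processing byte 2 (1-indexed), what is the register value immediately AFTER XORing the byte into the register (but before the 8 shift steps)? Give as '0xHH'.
Answer: 0x57

Derivation:
Register before byte 2: 0xD3
Byte 2: 0x84
0xD3 XOR 0x84 = 0x57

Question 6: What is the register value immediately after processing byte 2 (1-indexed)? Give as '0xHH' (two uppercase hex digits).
After byte 1 (0x61): reg=0xD3
After byte 2 (0x84): reg=0xA2

Answer: 0xA2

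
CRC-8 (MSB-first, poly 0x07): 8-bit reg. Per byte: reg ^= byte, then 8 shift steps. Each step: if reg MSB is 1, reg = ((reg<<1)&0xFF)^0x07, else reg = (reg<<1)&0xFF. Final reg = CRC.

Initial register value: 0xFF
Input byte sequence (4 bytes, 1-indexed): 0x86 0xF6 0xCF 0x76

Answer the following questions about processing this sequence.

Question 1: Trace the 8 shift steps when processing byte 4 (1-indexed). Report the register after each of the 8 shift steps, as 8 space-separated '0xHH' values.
After byte 1 (0x86): reg=0x68
After byte 2 (0xF6): reg=0xD3
After byte 3 (0xCF): reg=0x54
Register before byte 4: 0x54
After XOR with byte 0x76: 0x22

Answer: 0x44 0x88 0x17 0x2E 0x5C 0xB8 0x77 0xEE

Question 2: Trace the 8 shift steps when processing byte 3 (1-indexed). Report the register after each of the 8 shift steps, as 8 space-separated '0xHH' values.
After byte 1 (0x86): reg=0x68
After byte 2 (0xF6): reg=0xD3
Register before byte 3: 0xD3
After XOR with byte 0xCF: 0x1C

Answer: 0x38 0x70 0xE0 0xC7 0x89 0x15 0x2A 0x54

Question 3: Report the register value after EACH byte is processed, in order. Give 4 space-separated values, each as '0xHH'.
0x68 0xD3 0x54 0xEE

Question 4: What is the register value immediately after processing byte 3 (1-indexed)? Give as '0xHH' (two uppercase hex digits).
Answer: 0x54

Derivation:
After byte 1 (0x86): reg=0x68
After byte 2 (0xF6): reg=0xD3
After byte 3 (0xCF): reg=0x54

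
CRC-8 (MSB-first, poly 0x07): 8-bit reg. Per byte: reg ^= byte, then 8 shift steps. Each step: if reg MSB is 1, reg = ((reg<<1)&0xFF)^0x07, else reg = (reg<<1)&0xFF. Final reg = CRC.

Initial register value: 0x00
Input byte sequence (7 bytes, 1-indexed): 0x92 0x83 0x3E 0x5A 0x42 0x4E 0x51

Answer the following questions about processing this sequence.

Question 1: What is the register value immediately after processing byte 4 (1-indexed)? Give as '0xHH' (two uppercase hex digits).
After byte 1 (0x92): reg=0xF7
After byte 2 (0x83): reg=0x4B
After byte 3 (0x3E): reg=0x4C
After byte 4 (0x5A): reg=0x62

Answer: 0x62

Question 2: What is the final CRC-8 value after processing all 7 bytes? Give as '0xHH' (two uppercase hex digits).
Answer: 0x7E

Derivation:
After byte 1 (0x92): reg=0xF7
After byte 2 (0x83): reg=0x4B
After byte 3 (0x3E): reg=0x4C
After byte 4 (0x5A): reg=0x62
After byte 5 (0x42): reg=0xE0
After byte 6 (0x4E): reg=0x43
After byte 7 (0x51): reg=0x7E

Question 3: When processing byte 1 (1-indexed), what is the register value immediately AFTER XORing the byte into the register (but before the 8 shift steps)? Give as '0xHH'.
Register before byte 1: 0x00
Byte 1: 0x92
0x00 XOR 0x92 = 0x92

Answer: 0x92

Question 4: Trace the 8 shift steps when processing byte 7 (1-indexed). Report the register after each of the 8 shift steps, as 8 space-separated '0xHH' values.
After byte 1 (0x92): reg=0xF7
After byte 2 (0x83): reg=0x4B
After byte 3 (0x3E): reg=0x4C
After byte 4 (0x5A): reg=0x62
After byte 5 (0x42): reg=0xE0
After byte 6 (0x4E): reg=0x43
Register before byte 7: 0x43
After XOR with byte 0x51: 0x12

Answer: 0x24 0x48 0x90 0x27 0x4E 0x9C 0x3F 0x7E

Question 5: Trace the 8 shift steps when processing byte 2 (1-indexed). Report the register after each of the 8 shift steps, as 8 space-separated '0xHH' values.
Answer: 0xE8 0xD7 0xA9 0x55 0xAA 0x53 0xA6 0x4B

Derivation:
After byte 1 (0x92): reg=0xF7
Register before byte 2: 0xF7
After XOR with byte 0x83: 0x74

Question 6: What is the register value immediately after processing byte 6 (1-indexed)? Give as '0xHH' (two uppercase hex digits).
After byte 1 (0x92): reg=0xF7
After byte 2 (0x83): reg=0x4B
After byte 3 (0x3E): reg=0x4C
After byte 4 (0x5A): reg=0x62
After byte 5 (0x42): reg=0xE0
After byte 6 (0x4E): reg=0x43

Answer: 0x43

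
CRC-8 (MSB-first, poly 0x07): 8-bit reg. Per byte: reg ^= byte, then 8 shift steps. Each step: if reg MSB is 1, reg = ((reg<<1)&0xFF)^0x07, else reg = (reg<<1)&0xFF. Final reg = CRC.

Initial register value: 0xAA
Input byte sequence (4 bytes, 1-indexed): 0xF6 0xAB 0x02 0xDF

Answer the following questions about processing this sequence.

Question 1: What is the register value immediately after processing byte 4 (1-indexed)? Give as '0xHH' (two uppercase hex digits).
Answer: 0x89

Derivation:
After byte 1 (0xF6): reg=0x93
After byte 2 (0xAB): reg=0xA8
After byte 3 (0x02): reg=0x5F
After byte 4 (0xDF): reg=0x89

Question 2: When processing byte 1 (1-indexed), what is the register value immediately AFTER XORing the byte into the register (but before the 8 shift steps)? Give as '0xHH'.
Register before byte 1: 0xAA
Byte 1: 0xF6
0xAA XOR 0xF6 = 0x5C

Answer: 0x5C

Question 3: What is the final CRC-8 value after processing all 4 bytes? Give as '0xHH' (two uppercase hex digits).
Answer: 0x89

Derivation:
After byte 1 (0xF6): reg=0x93
After byte 2 (0xAB): reg=0xA8
After byte 3 (0x02): reg=0x5F
After byte 4 (0xDF): reg=0x89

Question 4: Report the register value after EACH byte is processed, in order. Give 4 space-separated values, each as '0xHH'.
0x93 0xA8 0x5F 0x89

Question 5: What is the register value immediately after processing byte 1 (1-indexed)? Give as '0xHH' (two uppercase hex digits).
After byte 1 (0xF6): reg=0x93

Answer: 0x93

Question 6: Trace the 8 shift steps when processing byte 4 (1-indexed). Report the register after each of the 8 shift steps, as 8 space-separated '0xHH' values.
Answer: 0x07 0x0E 0x1C 0x38 0x70 0xE0 0xC7 0x89

Derivation:
After byte 1 (0xF6): reg=0x93
After byte 2 (0xAB): reg=0xA8
After byte 3 (0x02): reg=0x5F
Register before byte 4: 0x5F
After XOR with byte 0xDF: 0x80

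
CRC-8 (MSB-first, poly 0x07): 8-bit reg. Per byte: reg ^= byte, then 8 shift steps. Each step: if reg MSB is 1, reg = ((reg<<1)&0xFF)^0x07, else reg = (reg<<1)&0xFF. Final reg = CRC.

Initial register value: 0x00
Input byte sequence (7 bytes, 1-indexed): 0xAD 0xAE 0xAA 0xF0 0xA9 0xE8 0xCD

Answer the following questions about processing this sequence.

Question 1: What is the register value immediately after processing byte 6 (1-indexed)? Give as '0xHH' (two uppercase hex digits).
After byte 1 (0xAD): reg=0x4A
After byte 2 (0xAE): reg=0xB2
After byte 3 (0xAA): reg=0x48
After byte 4 (0xF0): reg=0x21
After byte 5 (0xA9): reg=0xB1
After byte 6 (0xE8): reg=0x88

Answer: 0x88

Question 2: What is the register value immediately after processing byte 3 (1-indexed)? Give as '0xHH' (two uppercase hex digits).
Answer: 0x48

Derivation:
After byte 1 (0xAD): reg=0x4A
After byte 2 (0xAE): reg=0xB2
After byte 3 (0xAA): reg=0x48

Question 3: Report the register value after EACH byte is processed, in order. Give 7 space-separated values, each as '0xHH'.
0x4A 0xB2 0x48 0x21 0xB1 0x88 0xDC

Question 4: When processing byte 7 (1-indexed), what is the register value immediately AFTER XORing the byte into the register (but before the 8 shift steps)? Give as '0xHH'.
Answer: 0x45

Derivation:
Register before byte 7: 0x88
Byte 7: 0xCD
0x88 XOR 0xCD = 0x45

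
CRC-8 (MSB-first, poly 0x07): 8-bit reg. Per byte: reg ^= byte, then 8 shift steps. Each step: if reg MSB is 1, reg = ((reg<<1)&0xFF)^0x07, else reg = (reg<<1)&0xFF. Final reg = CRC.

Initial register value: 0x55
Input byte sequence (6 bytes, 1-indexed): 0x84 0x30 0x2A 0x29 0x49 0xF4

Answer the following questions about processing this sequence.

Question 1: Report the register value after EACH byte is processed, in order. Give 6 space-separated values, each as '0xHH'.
0x39 0x3F 0x6B 0xC9 0x89 0x74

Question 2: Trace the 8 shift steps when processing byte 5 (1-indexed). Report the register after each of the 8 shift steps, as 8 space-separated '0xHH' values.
Answer: 0x07 0x0E 0x1C 0x38 0x70 0xE0 0xC7 0x89

Derivation:
After byte 1 (0x84): reg=0x39
After byte 2 (0x30): reg=0x3F
After byte 3 (0x2A): reg=0x6B
After byte 4 (0x29): reg=0xC9
Register before byte 5: 0xC9
After XOR with byte 0x49: 0x80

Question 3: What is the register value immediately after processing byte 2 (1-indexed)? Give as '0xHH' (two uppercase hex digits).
Answer: 0x3F

Derivation:
After byte 1 (0x84): reg=0x39
After byte 2 (0x30): reg=0x3F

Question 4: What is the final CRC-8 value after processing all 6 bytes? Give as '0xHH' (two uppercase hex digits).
After byte 1 (0x84): reg=0x39
After byte 2 (0x30): reg=0x3F
After byte 3 (0x2A): reg=0x6B
After byte 4 (0x29): reg=0xC9
After byte 5 (0x49): reg=0x89
After byte 6 (0xF4): reg=0x74

Answer: 0x74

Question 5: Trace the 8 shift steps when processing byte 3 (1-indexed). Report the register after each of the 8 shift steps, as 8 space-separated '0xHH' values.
After byte 1 (0x84): reg=0x39
After byte 2 (0x30): reg=0x3F
Register before byte 3: 0x3F
After XOR with byte 0x2A: 0x15

Answer: 0x2A 0x54 0xA8 0x57 0xAE 0x5B 0xB6 0x6B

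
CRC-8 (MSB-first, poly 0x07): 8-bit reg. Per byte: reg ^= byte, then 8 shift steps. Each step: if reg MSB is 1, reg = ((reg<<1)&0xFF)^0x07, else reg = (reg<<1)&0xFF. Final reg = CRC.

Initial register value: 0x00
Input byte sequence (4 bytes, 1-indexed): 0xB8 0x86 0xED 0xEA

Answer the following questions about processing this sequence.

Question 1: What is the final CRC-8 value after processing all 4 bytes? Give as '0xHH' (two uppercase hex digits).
After byte 1 (0xB8): reg=0x21
After byte 2 (0x86): reg=0x7C
After byte 3 (0xED): reg=0xFE
After byte 4 (0xEA): reg=0x6C

Answer: 0x6C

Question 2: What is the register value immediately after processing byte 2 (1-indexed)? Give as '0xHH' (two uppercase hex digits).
After byte 1 (0xB8): reg=0x21
After byte 2 (0x86): reg=0x7C

Answer: 0x7C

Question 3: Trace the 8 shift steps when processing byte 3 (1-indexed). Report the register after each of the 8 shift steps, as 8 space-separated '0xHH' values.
Answer: 0x25 0x4A 0x94 0x2F 0x5E 0xBC 0x7F 0xFE

Derivation:
After byte 1 (0xB8): reg=0x21
After byte 2 (0x86): reg=0x7C
Register before byte 3: 0x7C
After XOR with byte 0xED: 0x91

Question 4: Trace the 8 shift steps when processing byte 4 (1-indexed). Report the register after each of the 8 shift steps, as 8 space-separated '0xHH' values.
After byte 1 (0xB8): reg=0x21
After byte 2 (0x86): reg=0x7C
After byte 3 (0xED): reg=0xFE
Register before byte 4: 0xFE
After XOR with byte 0xEA: 0x14

Answer: 0x28 0x50 0xA0 0x47 0x8E 0x1B 0x36 0x6C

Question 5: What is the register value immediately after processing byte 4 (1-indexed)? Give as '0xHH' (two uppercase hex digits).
After byte 1 (0xB8): reg=0x21
After byte 2 (0x86): reg=0x7C
After byte 3 (0xED): reg=0xFE
After byte 4 (0xEA): reg=0x6C

Answer: 0x6C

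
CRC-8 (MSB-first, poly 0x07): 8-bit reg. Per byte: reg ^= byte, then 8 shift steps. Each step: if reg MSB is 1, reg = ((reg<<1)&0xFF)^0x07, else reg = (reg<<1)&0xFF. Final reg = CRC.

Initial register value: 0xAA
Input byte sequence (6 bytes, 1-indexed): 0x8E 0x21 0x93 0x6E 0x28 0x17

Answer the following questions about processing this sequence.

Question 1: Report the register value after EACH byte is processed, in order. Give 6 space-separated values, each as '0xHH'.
0xFC 0x1D 0xA3 0x6D 0xDC 0x7F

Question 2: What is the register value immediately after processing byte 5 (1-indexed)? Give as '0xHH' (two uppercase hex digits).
Answer: 0xDC

Derivation:
After byte 1 (0x8E): reg=0xFC
After byte 2 (0x21): reg=0x1D
After byte 3 (0x93): reg=0xA3
After byte 4 (0x6E): reg=0x6D
After byte 5 (0x28): reg=0xDC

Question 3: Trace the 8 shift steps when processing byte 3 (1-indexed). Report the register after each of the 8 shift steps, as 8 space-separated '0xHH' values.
Answer: 0x1B 0x36 0x6C 0xD8 0xB7 0x69 0xD2 0xA3

Derivation:
After byte 1 (0x8E): reg=0xFC
After byte 2 (0x21): reg=0x1D
Register before byte 3: 0x1D
After XOR with byte 0x93: 0x8E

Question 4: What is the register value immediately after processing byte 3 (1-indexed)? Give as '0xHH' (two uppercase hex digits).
After byte 1 (0x8E): reg=0xFC
After byte 2 (0x21): reg=0x1D
After byte 3 (0x93): reg=0xA3

Answer: 0xA3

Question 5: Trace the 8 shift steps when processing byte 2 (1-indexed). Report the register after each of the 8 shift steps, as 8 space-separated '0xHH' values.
Answer: 0xBD 0x7D 0xFA 0xF3 0xE1 0xC5 0x8D 0x1D

Derivation:
After byte 1 (0x8E): reg=0xFC
Register before byte 2: 0xFC
After XOR with byte 0x21: 0xDD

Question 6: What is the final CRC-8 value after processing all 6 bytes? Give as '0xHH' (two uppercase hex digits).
Answer: 0x7F

Derivation:
After byte 1 (0x8E): reg=0xFC
After byte 2 (0x21): reg=0x1D
After byte 3 (0x93): reg=0xA3
After byte 4 (0x6E): reg=0x6D
After byte 5 (0x28): reg=0xDC
After byte 6 (0x17): reg=0x7F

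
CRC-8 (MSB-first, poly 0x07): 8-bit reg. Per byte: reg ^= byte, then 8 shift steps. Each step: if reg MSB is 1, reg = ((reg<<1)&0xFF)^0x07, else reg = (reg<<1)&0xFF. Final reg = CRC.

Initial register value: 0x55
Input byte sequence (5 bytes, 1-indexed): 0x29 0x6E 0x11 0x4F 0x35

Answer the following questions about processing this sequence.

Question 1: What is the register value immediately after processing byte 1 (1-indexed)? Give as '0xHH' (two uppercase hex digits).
After byte 1 (0x29): reg=0x73

Answer: 0x73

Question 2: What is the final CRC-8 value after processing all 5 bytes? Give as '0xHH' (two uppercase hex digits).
After byte 1 (0x29): reg=0x73
After byte 2 (0x6E): reg=0x53
After byte 3 (0x11): reg=0xC9
After byte 4 (0x4F): reg=0x9B
After byte 5 (0x35): reg=0x43

Answer: 0x43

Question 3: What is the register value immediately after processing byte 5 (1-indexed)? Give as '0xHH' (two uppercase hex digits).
After byte 1 (0x29): reg=0x73
After byte 2 (0x6E): reg=0x53
After byte 3 (0x11): reg=0xC9
After byte 4 (0x4F): reg=0x9B
After byte 5 (0x35): reg=0x43

Answer: 0x43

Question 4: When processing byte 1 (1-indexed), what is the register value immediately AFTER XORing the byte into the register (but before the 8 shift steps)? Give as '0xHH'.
Register before byte 1: 0x55
Byte 1: 0x29
0x55 XOR 0x29 = 0x7C

Answer: 0x7C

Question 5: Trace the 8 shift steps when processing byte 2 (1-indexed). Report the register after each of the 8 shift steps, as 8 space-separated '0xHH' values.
Answer: 0x3A 0x74 0xE8 0xD7 0xA9 0x55 0xAA 0x53

Derivation:
After byte 1 (0x29): reg=0x73
Register before byte 2: 0x73
After XOR with byte 0x6E: 0x1D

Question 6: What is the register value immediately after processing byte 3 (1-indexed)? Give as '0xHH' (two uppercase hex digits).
After byte 1 (0x29): reg=0x73
After byte 2 (0x6E): reg=0x53
After byte 3 (0x11): reg=0xC9

Answer: 0xC9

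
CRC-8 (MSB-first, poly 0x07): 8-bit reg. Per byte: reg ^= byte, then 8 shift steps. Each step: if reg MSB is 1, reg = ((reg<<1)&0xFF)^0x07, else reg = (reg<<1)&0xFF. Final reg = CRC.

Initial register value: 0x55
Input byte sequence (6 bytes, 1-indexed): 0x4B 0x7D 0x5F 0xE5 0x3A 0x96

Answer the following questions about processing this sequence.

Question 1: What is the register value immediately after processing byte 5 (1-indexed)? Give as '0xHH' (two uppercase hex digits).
After byte 1 (0x4B): reg=0x5A
After byte 2 (0x7D): reg=0xF5
After byte 3 (0x5F): reg=0x5F
After byte 4 (0xE5): reg=0x2F
After byte 5 (0x3A): reg=0x6B

Answer: 0x6B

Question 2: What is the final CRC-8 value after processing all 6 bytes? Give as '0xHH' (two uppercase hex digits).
After byte 1 (0x4B): reg=0x5A
After byte 2 (0x7D): reg=0xF5
After byte 3 (0x5F): reg=0x5F
After byte 4 (0xE5): reg=0x2F
After byte 5 (0x3A): reg=0x6B
After byte 6 (0x96): reg=0xFD

Answer: 0xFD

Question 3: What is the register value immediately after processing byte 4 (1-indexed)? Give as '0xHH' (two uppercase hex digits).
After byte 1 (0x4B): reg=0x5A
After byte 2 (0x7D): reg=0xF5
After byte 3 (0x5F): reg=0x5F
After byte 4 (0xE5): reg=0x2F

Answer: 0x2F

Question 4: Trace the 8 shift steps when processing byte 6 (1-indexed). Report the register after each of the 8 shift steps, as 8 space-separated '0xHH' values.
After byte 1 (0x4B): reg=0x5A
After byte 2 (0x7D): reg=0xF5
After byte 3 (0x5F): reg=0x5F
After byte 4 (0xE5): reg=0x2F
After byte 5 (0x3A): reg=0x6B
Register before byte 6: 0x6B
After XOR with byte 0x96: 0xFD

Answer: 0xFD 0xFD 0xFD 0xFD 0xFD 0xFD 0xFD 0xFD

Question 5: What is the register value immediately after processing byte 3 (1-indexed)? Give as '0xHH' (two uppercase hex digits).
After byte 1 (0x4B): reg=0x5A
After byte 2 (0x7D): reg=0xF5
After byte 3 (0x5F): reg=0x5F

Answer: 0x5F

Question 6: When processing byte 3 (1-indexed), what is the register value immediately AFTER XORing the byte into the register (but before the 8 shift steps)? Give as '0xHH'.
Answer: 0xAA

Derivation:
Register before byte 3: 0xF5
Byte 3: 0x5F
0xF5 XOR 0x5F = 0xAA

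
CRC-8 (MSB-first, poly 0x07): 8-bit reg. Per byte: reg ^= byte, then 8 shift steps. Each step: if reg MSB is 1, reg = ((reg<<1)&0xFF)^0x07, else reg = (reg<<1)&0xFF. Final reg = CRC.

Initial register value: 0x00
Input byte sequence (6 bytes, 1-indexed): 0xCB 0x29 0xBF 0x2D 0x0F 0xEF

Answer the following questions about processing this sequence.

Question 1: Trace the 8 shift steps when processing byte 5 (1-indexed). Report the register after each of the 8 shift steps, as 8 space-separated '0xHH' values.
After byte 1 (0xCB): reg=0x7F
After byte 2 (0x29): reg=0xA5
After byte 3 (0xBF): reg=0x46
After byte 4 (0x2D): reg=0x16
Register before byte 5: 0x16
After XOR with byte 0x0F: 0x19

Answer: 0x32 0x64 0xC8 0x97 0x29 0x52 0xA4 0x4F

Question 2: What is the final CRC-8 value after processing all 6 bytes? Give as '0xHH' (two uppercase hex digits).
Answer: 0x69

Derivation:
After byte 1 (0xCB): reg=0x7F
After byte 2 (0x29): reg=0xA5
After byte 3 (0xBF): reg=0x46
After byte 4 (0x2D): reg=0x16
After byte 5 (0x0F): reg=0x4F
After byte 6 (0xEF): reg=0x69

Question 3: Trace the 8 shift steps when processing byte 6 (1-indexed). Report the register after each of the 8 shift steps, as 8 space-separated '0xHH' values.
After byte 1 (0xCB): reg=0x7F
After byte 2 (0x29): reg=0xA5
After byte 3 (0xBF): reg=0x46
After byte 4 (0x2D): reg=0x16
After byte 5 (0x0F): reg=0x4F
Register before byte 6: 0x4F
After XOR with byte 0xEF: 0xA0

Answer: 0x47 0x8E 0x1B 0x36 0x6C 0xD8 0xB7 0x69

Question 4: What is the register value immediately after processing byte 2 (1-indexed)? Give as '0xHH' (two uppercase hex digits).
Answer: 0xA5

Derivation:
After byte 1 (0xCB): reg=0x7F
After byte 2 (0x29): reg=0xA5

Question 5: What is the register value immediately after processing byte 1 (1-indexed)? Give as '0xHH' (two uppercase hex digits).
After byte 1 (0xCB): reg=0x7F

Answer: 0x7F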